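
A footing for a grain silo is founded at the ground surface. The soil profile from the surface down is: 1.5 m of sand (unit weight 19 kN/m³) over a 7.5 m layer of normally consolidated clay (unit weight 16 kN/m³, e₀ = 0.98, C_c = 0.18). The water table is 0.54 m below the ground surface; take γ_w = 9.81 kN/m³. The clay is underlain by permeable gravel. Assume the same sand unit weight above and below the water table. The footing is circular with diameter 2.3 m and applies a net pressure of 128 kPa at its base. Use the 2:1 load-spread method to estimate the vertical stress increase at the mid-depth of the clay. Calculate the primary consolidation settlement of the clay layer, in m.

S_c ≈ 0.0733 m

Mid-depth of clay below the ground surface: z = 1.5 + 7.5/2 = 5.25 m.
Total vertical stress at mid-clay: σ_v = 19×1.5 + 16×3.75 = 88.5 kPa.
Pore pressure: u = 9.81×(5.25 − 0.54) = 46.205 kPa.
Initial effective stress: σ'_0 = σ_v − u = 88.5 − 46.205 = 42.295 kPa.
Stress increase at mid-clay by the 2:1 spreading method:
Δσ ≈ qD²/(D+z)² = 128×2.3²/(2.3+5.25)² = 11.879 kPa
Final effective stress: σ'_f = σ'_0 + Δσ = 42.295 + 11.879 = 54.174 kPa.
Normally consolidated clay, so the full stress increment lies on the virgin compression line:
S_c = C_c·H/(1+e₀)·log₁₀(σ'_f/σ'_0) = 0.18×7.5/(1+0.98)×log₁₀(54.174/42.295)
    = 0.68182 × 0.1075 = 0.0733 m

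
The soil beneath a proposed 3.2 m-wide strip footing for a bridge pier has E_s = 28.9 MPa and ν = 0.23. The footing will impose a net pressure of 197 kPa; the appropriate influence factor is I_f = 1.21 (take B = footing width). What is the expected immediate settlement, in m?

S_e ≈ 0.025 m

Immediate (elastic) settlement: S_e = q·B·(1−ν²)/E_s · I_f.
E_s = 28.9 MPa = 28900 kPa.
S_e = 197 × 3.2 × (1 − 0.23²) / 28900 × 1.21
    = 197 × 3.2 × 0.9471 / 28900 × 1.21
    = 0.025 m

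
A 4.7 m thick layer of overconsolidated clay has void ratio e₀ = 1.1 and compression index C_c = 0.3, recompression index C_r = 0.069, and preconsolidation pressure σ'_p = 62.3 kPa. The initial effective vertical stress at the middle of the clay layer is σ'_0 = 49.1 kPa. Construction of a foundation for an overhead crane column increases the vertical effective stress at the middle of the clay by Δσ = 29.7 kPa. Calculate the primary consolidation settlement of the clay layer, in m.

S_c ≈ 0.0845 m

Final effective stress: σ'_f = 49.1 + 29.7 = 78.8 kPa.
σ'_f = 78.8 > σ'_p = 62.3 kPa, so the stress path crosses the preconsolidation pressure — recompression up to σ'_p, then virgin compression beyond:
S_c = H/(1+e₀)·[C_r·log₁₀(σ'_p/σ'_0) + C_c·log₁₀(σ'_f/σ'_p)]
    = 4.7/2.1 × [0.069×log₁₀(62.3/49.1) + 0.3×log₁₀(78.8/62.3)]
    = 2.2381 × [0.0071351 + 0.030611] = 0.08448 m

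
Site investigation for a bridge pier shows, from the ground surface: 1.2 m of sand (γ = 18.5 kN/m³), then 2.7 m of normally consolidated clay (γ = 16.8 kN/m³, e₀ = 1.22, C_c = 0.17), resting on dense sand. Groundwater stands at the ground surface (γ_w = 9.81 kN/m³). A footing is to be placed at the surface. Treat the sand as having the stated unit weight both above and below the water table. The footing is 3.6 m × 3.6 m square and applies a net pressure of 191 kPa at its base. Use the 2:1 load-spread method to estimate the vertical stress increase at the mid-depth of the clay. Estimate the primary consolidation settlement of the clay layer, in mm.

S_c ≈ 131 mm

Mid-depth of clay below the ground surface: z = 1.2 + 2.7/2 = 2.55 m.
Total vertical stress at mid-clay: σ_v = 18.5×1.2 + 16.8×1.35 = 44.88 kPa.
Pore pressure: u = 9.81×(2.55 − 0) = 25.015 kPa.
Initial effective stress: σ'_0 = σ_v − u = 44.88 − 25.015 = 19.865 kPa.
Stress increase at mid-clay by the 2:1 spreading method:
Δσ = qBL/((B+z)(L+z)) = 191×3.6×3.6/((3.6+2.55)(3.6+2.55)) = 65.447 kPa
Final effective stress: σ'_f = σ'_0 + Δσ = 19.865 + 65.447 = 85.312 kPa.
Normally consolidated clay, so the full stress increment lies on the virgin compression line:
S_c = C_c·H/(1+e₀)·log₁₀(σ'_f/σ'_0) = 0.17×2.7/(1+1.22)×log₁₀(85.312/19.865)
    = 0.20676 × 0.63292 = 0.1309 m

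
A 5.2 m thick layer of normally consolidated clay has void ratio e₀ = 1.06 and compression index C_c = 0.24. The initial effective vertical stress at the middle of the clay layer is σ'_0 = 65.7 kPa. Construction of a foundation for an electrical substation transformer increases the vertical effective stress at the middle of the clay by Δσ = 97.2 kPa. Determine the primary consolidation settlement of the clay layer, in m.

Final effective stress: σ'_f = σ'_0 + Δσ = 65.7 + 97.2 = 162.9 kPa.
Normally consolidated clay, so the full stress increment lies on the virgin compression line:
S_c = C_c·H/(1+e₀)·log₁₀(σ'_f/σ'_0) = 0.24×5.2/(1+1.06)×log₁₀(162.9/65.7)
    = 0.60583 × 0.39436 = 0.2389 m

S_c ≈ 0.239 m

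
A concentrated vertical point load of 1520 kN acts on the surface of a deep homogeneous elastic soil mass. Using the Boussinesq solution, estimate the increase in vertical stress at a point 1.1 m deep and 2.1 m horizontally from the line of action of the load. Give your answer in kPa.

Boussinesq vertical stress below a point load on an elastic half-space:
Δσ_z = 3P/(2πz²) · [1 + (r/z)²]^(−5/2)
r/z = 2.1/1.1 = 1.9091; [1+(r/z)²]^(−5/2) = 0.021509.
Δσ_z = 3×1520/(2π×1.1²) × 0.021509 = 599.79 × 0.021509 = 12.9 kPa

Δσ_z ≈ 12.9 kPa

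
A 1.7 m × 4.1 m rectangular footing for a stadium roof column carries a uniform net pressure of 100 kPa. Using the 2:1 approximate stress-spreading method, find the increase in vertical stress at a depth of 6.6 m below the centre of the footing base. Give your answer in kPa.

Δσ_z ≈ 7.85 kPa

By the 2:1 method the load spreads at 1 horizontal : 2 vertical, so at depth z the loaded area has grown by z in each plan dimension:
Δσ = qBL/((B+z)(L+z)) = 100×1.7×4.1/((1.7+6.6)(4.1+6.6)) = 7.8482 kPa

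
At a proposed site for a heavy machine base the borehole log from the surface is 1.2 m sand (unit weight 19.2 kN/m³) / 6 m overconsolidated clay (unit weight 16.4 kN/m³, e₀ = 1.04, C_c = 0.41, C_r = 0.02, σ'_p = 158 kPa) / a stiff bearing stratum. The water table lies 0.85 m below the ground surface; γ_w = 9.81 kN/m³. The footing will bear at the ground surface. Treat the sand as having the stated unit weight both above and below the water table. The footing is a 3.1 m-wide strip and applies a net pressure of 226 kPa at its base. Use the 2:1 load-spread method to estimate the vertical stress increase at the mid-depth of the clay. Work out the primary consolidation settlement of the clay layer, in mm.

S_c ≈ 31.5 mm

Mid-depth of clay below the ground surface: z = 1.2 + 6/2 = 4.2 m.
Total vertical stress at mid-clay: σ_v = 19.2×1.2 + 16.4×3 = 72.24 kPa.
Pore pressure: u = 9.81×(4.2 − 0.85) = 32.864 kPa.
Initial effective stress: σ'_0 = σ_v − u = 72.24 − 32.864 = 39.376 kPa.
Stress increase at mid-clay by the 2:1 spreading method:
Δσ = qB/(B+z) = 226×3.1/(3.1+4.2) = 95.973 kPa
Final effective stress: σ'_f = 39.376 + 95.973 = 135.35 kPa.
σ'_f = 135.35 ≤ σ'_p = 158 kPa, so the clay remains overconsolidated and only the recompression index applies:
S_c = C_r·H/(1+e₀)·log₁₀(σ'_f/σ'_0) = 0.02×6/2.04×log₁₀(135.35/39.376)
    = 0.058824 × 0.53623 = 0.03154 m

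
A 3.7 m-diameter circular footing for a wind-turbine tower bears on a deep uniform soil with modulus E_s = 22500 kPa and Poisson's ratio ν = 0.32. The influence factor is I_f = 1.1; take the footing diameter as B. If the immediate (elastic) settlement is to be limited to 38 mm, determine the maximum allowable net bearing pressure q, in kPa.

S_e = q·B·(1−ν²)/E_s · I_f  ⇒  q = S_e·E_s / (B·(1−ν²)·I_f).
q = 0.038 × 22500 / (3.7 × 0.8976 × 1.1) = 234 kPa

q ≈ 234 kPa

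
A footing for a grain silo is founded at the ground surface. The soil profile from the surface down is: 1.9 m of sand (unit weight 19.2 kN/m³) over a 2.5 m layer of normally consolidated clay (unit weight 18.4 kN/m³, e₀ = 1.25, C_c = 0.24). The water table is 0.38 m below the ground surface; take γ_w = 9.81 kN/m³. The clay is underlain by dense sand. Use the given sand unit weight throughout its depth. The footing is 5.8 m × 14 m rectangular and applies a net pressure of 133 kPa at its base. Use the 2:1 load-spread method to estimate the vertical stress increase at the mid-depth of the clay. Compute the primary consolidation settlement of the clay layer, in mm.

Mid-depth of clay below the ground surface: z = 1.9 + 2.5/2 = 3.15 m.
Total vertical stress at mid-clay: σ_v = 19.2×1.9 + 18.4×1.25 = 59.48 kPa.
Pore pressure: u = 9.81×(3.15 − 0.38) = 27.174 kPa.
Initial effective stress: σ'_0 = σ_v − u = 59.48 − 27.174 = 32.306 kPa.
Stress increase at mid-clay by the 2:1 spreading method:
Δσ = qBL/((B+z)(L+z)) = 133×5.8×14/((5.8+3.15)(14+3.15)) = 70.359 kPa
Final effective stress: σ'_f = σ'_0 + Δσ = 32.306 + 70.359 = 102.66 kPa.
Normally consolidated clay, so the full stress increment lies on the virgin compression line:
S_c = C_c·H/(1+e₀)·log₁₀(σ'_f/σ'_0) = 0.24×2.5/(1+1.25)×log₁₀(102.66/32.306)
    = 0.26667 × 0.50212 = 0.1339 m

S_c ≈ 134 mm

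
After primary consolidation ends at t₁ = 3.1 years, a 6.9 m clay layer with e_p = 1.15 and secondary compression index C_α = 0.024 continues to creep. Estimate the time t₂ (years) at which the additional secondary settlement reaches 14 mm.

S_s = C_α·H/(1+e_p)·log₁₀(t₂/t₁) ⇒ log₁₀(t₂/t₁) = S_s·(1+e_p)/(C_α·H).
log₁₀(t₂/t₁) = 0.014 × (1+1.15) / (0.024×6.9) = 0.1818
t₂ = t₁ × 10^0.1818 = 3.1 × 1.52 = 4.711 years

t₂ ≈ 4.71 years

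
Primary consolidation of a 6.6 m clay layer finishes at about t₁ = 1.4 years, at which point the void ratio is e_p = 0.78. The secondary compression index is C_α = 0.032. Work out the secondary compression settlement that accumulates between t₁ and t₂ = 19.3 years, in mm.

S_s ≈ 135 mm

Secondary compression: S_s = C_α·H/(1+e_p)·log₁₀(t₂/t₁)
S_s = 0.032×6.6/(1+0.78)×log₁₀(19.3/1.4)
    = 0.1187 × 1.139 = 0.1352 m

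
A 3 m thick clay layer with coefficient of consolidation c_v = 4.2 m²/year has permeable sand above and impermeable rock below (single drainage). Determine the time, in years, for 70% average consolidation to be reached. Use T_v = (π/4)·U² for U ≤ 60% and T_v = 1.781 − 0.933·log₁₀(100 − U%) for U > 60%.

Drainage path length: H_d = H = 3 m (single drainage).
U > 60%: T_v = 1.781 − 0.933·log₁₀(100 − 70) = 0.40285.
t = T_v·H_d²/c_v = 0.40285×3²/4.2 = 0.8632 years.

t ≈ 0.863 years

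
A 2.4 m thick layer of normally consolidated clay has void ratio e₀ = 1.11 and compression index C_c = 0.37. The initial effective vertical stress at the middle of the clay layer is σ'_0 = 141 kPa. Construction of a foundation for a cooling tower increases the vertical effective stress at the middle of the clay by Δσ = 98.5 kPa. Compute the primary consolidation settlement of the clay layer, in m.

S_c ≈ 0.0968 m

Final effective stress: σ'_f = σ'_0 + Δσ = 141 + 98.5 = 239.5 kPa.
Normally consolidated clay, so the full stress increment lies on the virgin compression line:
S_c = C_c·H/(1+e₀)·log₁₀(σ'_f/σ'_0) = 0.37×2.4/(1+1.11)×log₁₀(239.5/141)
    = 0.42085 × 0.23009 = 0.09683 m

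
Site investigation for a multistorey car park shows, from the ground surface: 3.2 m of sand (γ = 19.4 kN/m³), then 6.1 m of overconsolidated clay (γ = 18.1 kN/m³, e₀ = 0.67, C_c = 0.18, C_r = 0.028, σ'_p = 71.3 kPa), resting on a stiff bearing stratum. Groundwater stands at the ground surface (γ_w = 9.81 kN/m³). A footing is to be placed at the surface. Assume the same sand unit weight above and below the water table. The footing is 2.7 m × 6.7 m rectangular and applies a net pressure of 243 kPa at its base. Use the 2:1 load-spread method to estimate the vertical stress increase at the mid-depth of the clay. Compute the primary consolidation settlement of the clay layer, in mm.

Mid-depth of clay below the ground surface: z = 3.2 + 6.1/2 = 6.25 m.
Total vertical stress at mid-clay: σ_v = 19.4×3.2 + 18.1×3.05 = 117.28 kPa.
Pore pressure: u = 9.81×(6.25 − 0) = 61.312 kPa.
Initial effective stress: σ'_0 = σ_v − u = 117.28 − 61.312 = 55.968 kPa.
Stress increase at mid-clay by the 2:1 spreading method:
Δσ = qBL/((B+z)(L+z)) = 243×2.7×6.7/((2.7+6.25)(6.7+6.25)) = 37.927 kPa
Final effective stress: σ'_f = 55.968 + 37.927 = 93.895 kPa.
σ'_f = 93.895 > σ'_p = 71.3 kPa, so the stress path crosses the preconsolidation pressure — recompression up to σ'_p, then virgin compression beyond:
S_c = H/(1+e₀)·[C_r·log₁₀(σ'_p/σ'_0) + C_c·log₁₀(σ'_f/σ'_p)]
    = 6.1/1.67 × [0.028×log₁₀(71.3/55.968) + 0.18×log₁₀(93.895/71.3)]
    = 3.6527 × [0.0029442 + 0.02152] = 0.08936 m

S_c ≈ 89.4 mm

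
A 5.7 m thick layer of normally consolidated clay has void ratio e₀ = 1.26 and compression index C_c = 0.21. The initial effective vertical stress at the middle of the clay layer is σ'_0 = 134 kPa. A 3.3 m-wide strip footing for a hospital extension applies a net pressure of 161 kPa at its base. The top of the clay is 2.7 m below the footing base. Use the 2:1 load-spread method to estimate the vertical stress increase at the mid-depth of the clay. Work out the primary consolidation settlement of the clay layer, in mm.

S_c ≈ 85.1 mm

Mid-depth of clay below the footing base: z = 2.7 + 5.7/2 = 5.55 m.
Stress increase at mid-clay by the 2:1 spreading method:
Δσ = qB/(B+z) = 161×3.3/(3.3+5.55) = 60.034 kPa
Final effective stress: σ'_f = σ'_0 + Δσ = 134 + 60.034 = 194.03 kPa.
Normally consolidated clay, so the full stress increment lies on the virgin compression line:
S_c = C_c·H/(1+e₀)·log₁₀(σ'_f/σ'_0) = 0.21×5.7/(1+1.26)×log₁₀(194.03/134)
    = 0.52965 × 0.16076 = 0.08515 m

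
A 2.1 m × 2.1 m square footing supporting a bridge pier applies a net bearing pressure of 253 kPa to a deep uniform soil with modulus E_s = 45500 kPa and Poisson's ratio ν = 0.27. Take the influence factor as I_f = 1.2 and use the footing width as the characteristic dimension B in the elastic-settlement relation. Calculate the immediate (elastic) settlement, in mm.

Immediate (elastic) settlement: S_e = q·B·(1−ν²)/E_s · I_f.
S_e = 253 × 2.1 × (1 − 0.27²) / 45500 × 1.2
    = 253 × 2.1 × 0.9271 / 45500 × 1.2
    = 0.01299 m = 12.99 mm

S_e ≈ 13 mm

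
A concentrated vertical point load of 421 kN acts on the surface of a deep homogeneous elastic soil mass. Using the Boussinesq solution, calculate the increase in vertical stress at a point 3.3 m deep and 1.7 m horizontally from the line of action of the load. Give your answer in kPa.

Boussinesq vertical stress below a point load on an elastic half-space:
Δσ_z = 3P/(2πz²) · [1 + (r/z)²]^(−5/2)
r/z = 1.7/3.3 = 0.51515; [1+(r/z)²]^(−5/2) = 0.5552.
Δσ_z = 3×421/(2π×3.3²) × 0.5552 = 18.458 × 0.5552 = 10.25 kPa

Δσ_z ≈ 10.2 kPa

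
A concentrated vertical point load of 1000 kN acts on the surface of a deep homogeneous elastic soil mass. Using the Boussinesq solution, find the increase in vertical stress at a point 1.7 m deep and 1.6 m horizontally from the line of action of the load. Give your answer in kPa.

Boussinesq vertical stress below a point load on an elastic half-space:
Δσ_z = 3P/(2πz²) · [1 + (r/z)²]^(−5/2)
r/z = 1.6/1.7 = 0.94118; [1+(r/z)²]^(−5/2) = 0.20476.
Δσ_z = 3×1000/(2π×1.7²) × 0.20476 = 165.21 × 0.20476 = 33.83 kPa

Δσ_z ≈ 33.8 kPa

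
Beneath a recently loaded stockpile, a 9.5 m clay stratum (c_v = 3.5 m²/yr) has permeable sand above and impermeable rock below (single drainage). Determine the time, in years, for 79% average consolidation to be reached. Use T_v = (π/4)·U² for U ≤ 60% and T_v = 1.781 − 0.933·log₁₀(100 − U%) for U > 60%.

Drainage path length: H_d = H = 9.5 m (single drainage).
U > 60%: T_v = 1.781 − 0.933·log₁₀(100 − 79) = 0.54737.
t = T_v·H_d²/c_v = 0.54737×9.5²/3.5 = 14.11 years.

t ≈ 14.1 years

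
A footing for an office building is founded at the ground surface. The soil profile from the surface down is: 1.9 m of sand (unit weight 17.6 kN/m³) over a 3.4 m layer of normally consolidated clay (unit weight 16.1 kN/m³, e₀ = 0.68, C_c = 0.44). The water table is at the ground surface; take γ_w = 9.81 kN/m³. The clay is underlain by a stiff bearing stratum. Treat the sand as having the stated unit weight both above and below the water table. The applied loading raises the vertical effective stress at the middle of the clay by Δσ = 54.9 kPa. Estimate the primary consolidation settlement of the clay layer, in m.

S_c ≈ 0.444 m

Mid-depth of clay below the ground surface: z = 1.9 + 3.4/2 = 3.6 m.
Total vertical stress at mid-clay: σ_v = 17.6×1.9 + 16.1×1.7 = 60.81 kPa.
Pore pressure: u = 9.81×(3.6 − 0) = 35.316 kPa.
Initial effective stress: σ'_0 = σ_v − u = 60.81 − 35.316 = 25.494 kPa.
Final effective stress: σ'_f = σ'_0 + Δσ = 25.494 + 54.9 = 80.394 kPa.
Normally consolidated clay, so the full stress increment lies on the virgin compression line:
S_c = C_c·H/(1+e₀)·log₁₀(σ'_f/σ'_0) = 0.44×3.4/(1+0.68)×log₁₀(80.394/25.494)
    = 0.89048 × 0.49879 = 0.4442 m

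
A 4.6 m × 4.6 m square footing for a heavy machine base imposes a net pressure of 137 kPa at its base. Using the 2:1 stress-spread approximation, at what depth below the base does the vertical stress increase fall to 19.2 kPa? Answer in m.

2:1 spreading — at depth z the loaded area has grown by z in each plan dimension:
qB²/(B+z)² = Δσ_z ⇒ z = B(√(q/Δσ_z) − 1) = 4.6×(√(137/19.2) − 1) = 7.688 m

z ≈ 7.69 m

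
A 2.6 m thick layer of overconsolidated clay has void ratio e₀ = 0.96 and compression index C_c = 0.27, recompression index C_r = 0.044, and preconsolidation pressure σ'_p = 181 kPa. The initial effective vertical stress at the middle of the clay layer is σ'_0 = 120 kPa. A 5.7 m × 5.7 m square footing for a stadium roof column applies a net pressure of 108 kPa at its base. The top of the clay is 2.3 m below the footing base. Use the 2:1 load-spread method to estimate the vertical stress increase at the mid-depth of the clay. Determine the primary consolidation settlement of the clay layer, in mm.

S_c ≈ 7.38 mm

Mid-depth of clay below the footing base: z = 2.3 + 2.6/2 = 3.6 m.
Stress increase at mid-clay by the 2:1 spreading method:
Δσ = qBL/((B+z)(L+z)) = 108×5.7×5.7/((5.7+3.6)(5.7+3.6)) = 40.57 kPa
Final effective stress: σ'_f = 120 + 40.57 = 160.57 kPa.
σ'_f = 160.57 ≤ σ'_p = 181 kPa, so the clay remains overconsolidated and only the recompression index applies:
S_c = C_r·H/(1+e₀)·log₁₀(σ'_f/σ'_0) = 0.044×2.6/1.96×log₁₀(160.57/120)
    = 0.058366 × 0.12648 = 0.007382 m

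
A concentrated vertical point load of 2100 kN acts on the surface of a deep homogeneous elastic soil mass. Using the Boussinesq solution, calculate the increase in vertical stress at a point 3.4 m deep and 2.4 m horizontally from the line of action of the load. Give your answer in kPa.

Boussinesq vertical stress below a point load on an elastic half-space:
Δσ_z = 3P/(2πz²) · [1 + (r/z)²]^(−5/2)
r/z = 2.4/3.4 = 0.70588; [1+(r/z)²]^(−5/2) = 0.36394.
Δσ_z = 3×2100/(2π×3.4²) × 0.36394 = 86.737 × 0.36394 = 31.57 kPa

Δσ_z ≈ 31.6 kPa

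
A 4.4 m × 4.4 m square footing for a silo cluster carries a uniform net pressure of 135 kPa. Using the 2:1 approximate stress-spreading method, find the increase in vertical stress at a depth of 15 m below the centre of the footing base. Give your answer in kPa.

By the 2:1 method the load spreads at 1 horizontal : 2 vertical, so at depth z the loaded area has grown by z in each plan dimension:
Δσ = qBL/((B+z)(L+z)) = 135×4.4×4.4/((4.4+15)(4.4+15)) = 6.9444 kPa

Δσ_z ≈ 6.94 kPa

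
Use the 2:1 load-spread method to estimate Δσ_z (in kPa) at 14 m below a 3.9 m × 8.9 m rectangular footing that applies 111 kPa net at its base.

By the 2:1 method the load spreads at 1 horizontal : 2 vertical, so at depth z the loaded area has grown by z in each plan dimension:
Δσ = qBL/((B+z)(L+z)) = 111×3.9×8.9/((3.9+14)(8.9+14)) = 9.3992 kPa

Δσ_z ≈ 9.4 kPa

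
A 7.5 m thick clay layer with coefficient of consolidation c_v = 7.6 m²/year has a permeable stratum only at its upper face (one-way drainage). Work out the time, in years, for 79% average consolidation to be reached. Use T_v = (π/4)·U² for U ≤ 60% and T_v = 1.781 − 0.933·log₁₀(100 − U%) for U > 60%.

t ≈ 4.05 years

Drainage path length: H_d = H = 7.5 m (single drainage).
U > 60%: T_v = 1.781 − 0.933·log₁₀(100 − 79) = 0.54737.
t = T_v·H_d²/c_v = 0.54737×7.5²/7.6 = 4.051 years.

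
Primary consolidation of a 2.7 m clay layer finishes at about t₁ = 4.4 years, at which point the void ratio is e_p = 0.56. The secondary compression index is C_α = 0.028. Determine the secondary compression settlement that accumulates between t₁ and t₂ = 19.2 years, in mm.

S_s ≈ 31 mm

Secondary compression: S_s = C_α·H/(1+e_p)·log₁₀(t₂/t₁)
S_s = 0.028×2.7/(1+0.56)×log₁₀(19.2/4.4)
    = 0.04846 × 0.6398 = 0.03101 m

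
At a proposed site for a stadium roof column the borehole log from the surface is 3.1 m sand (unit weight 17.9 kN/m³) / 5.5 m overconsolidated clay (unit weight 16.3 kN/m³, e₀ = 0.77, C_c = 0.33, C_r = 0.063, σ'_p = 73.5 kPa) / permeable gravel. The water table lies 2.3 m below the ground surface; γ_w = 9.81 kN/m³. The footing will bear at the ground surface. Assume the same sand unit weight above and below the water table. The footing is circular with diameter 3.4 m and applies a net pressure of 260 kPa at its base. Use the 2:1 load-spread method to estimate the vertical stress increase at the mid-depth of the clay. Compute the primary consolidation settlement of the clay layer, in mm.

S_c ≈ 150 mm

Mid-depth of clay below the ground surface: z = 3.1 + 5.5/2 = 5.85 m.
Total vertical stress at mid-clay: σ_v = 17.9×3.1 + 16.3×2.75 = 100.31 kPa.
Pore pressure: u = 9.81×(5.85 − 2.3) = 34.825 kPa.
Initial effective stress: σ'_0 = σ_v − u = 100.31 − 34.825 = 65.485 kPa.
Stress increase at mid-clay by the 2:1 spreading method:
Δσ ≈ qD²/(D+z)² = 260×3.4²/(3.4+5.85)² = 35.128 kPa
Final effective stress: σ'_f = 65.485 + 35.128 = 100.61 kPa.
σ'_f = 100.61 > σ'_p = 73.5 kPa, so the stress path crosses the preconsolidation pressure — recompression up to σ'_p, then virgin compression beyond:
S_c = H/(1+e₀)·[C_r·log₁₀(σ'_p/σ'_0) + C_c·log₁₀(σ'_f/σ'_p)]
    = 5.5/1.77 × [0.063×log₁₀(73.5/65.485) + 0.33×log₁₀(100.61/73.5)]
    = 3.1073 × [0.0031592 + 0.044997] = 0.1496 m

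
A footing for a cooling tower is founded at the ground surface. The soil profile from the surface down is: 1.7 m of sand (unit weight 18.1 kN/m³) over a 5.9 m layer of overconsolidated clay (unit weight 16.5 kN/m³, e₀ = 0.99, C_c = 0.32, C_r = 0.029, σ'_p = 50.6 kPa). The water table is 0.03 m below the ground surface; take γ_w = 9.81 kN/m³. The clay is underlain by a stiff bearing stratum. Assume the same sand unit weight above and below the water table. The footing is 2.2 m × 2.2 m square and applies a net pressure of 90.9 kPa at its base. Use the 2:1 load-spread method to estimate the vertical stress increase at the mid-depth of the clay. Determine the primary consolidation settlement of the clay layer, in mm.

S_c ≈ 9.06 mm

Mid-depth of clay below the ground surface: z = 1.7 + 5.9/2 = 4.65 m.
Total vertical stress at mid-clay: σ_v = 18.1×1.7 + 16.5×2.95 = 79.445 kPa.
Pore pressure: u = 9.81×(4.65 − 0.03) = 45.322 kPa.
Initial effective stress: σ'_0 = σ_v − u = 79.445 − 45.322 = 34.123 kPa.
Stress increase at mid-clay by the 2:1 spreading method:
Δσ = qBL/((B+z)(L+z)) = 90.9×2.2×2.2/((2.2+4.65)(2.2+4.65)) = 9.3762 kPa
Final effective stress: σ'_f = 34.123 + 9.3762 = 43.499 kPa.
σ'_f = 43.499 ≤ σ'_p = 50.6 kPa, so the clay remains overconsolidated and only the recompression index applies:
S_c = C_r·H/(1+e₀)·log₁₀(σ'_f/σ'_0) = 0.029×5.9/1.99×log₁₀(43.499/34.123)
    = 0.085979 × 0.10543 = 0.009065 m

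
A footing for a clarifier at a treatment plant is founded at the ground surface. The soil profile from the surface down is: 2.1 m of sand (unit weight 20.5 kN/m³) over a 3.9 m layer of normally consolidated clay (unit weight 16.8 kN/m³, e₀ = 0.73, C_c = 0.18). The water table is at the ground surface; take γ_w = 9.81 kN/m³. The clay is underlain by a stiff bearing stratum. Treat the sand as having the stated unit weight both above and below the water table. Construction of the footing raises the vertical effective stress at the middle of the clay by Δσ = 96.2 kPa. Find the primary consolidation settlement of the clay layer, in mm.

S_c ≈ 229 mm

Mid-depth of clay below the ground surface: z = 2.1 + 3.9/2 = 4.05 m.
Total vertical stress at mid-clay: σ_v = 20.5×2.1 + 16.8×1.95 = 75.81 kPa.
Pore pressure: u = 9.81×(4.05 − 0) = 39.73 kPa.
Initial effective stress: σ'_0 = σ_v − u = 75.81 − 39.73 = 36.08 kPa.
Final effective stress: σ'_f = σ'_0 + Δσ = 36.08 + 96.2 = 132.28 kPa.
Normally consolidated clay, so the full stress increment lies on the virgin compression line:
S_c = C_c·H/(1+e₀)·log₁₀(σ'_f/σ'_0) = 0.18×3.9/(1+0.73)×log₁₀(132.28/36.08)
    = 0.40578 × 0.56423 = 0.229 m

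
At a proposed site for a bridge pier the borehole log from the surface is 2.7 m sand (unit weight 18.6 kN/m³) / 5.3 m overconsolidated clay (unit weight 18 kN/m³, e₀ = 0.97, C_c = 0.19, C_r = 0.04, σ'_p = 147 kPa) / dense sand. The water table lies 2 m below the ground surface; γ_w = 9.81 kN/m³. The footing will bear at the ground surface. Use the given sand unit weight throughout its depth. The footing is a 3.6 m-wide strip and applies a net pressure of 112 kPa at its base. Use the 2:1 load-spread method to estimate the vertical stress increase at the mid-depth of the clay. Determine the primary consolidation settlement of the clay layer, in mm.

S_c ≈ 24.6 mm

Mid-depth of clay below the ground surface: z = 2.7 + 5.3/2 = 5.35 m.
Total vertical stress at mid-clay: σ_v = 18.6×2.7 + 18×2.65 = 97.92 kPa.
Pore pressure: u = 9.81×(5.35 − 2) = 32.864 kPa.
Initial effective stress: σ'_0 = σ_v − u = 97.92 − 32.864 = 65.056 kPa.
Stress increase at mid-clay by the 2:1 spreading method:
Δσ = qB/(B+z) = 112×3.6/(3.6+5.35) = 45.05 kPa
Final effective stress: σ'_f = 65.056 + 45.05 = 110.11 kPa.
σ'_f = 110.11 ≤ σ'_p = 147 kPa, so the clay remains overconsolidated and only the recompression index applies:
S_c = C_r·H/(1+e₀)·log₁₀(σ'_f/σ'_0) = 0.04×5.3/1.97×log₁₀(110.11/65.056)
    = 0.10762 × 0.22854 = 0.02459 m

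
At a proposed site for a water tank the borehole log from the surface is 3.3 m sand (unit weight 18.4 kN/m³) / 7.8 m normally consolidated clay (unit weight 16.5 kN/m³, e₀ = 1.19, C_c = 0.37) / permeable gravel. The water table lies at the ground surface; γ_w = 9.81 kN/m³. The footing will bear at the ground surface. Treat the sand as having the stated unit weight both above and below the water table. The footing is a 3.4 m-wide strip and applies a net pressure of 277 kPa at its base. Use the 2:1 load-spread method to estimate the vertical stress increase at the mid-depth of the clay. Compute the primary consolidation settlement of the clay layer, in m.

S_c ≈ 0.554 m

Mid-depth of clay below the ground surface: z = 3.3 + 7.8/2 = 7.2 m.
Total vertical stress at mid-clay: σ_v = 18.4×3.3 + 16.5×3.9 = 125.07 kPa.
Pore pressure: u = 9.81×(7.2 − 0) = 70.632 kPa.
Initial effective stress: σ'_0 = σ_v − u = 125.07 − 70.632 = 54.438 kPa.
Stress increase at mid-clay by the 2:1 spreading method:
Δσ = qB/(B+z) = 277×3.4/(3.4+7.2) = 88.849 kPa
Final effective stress: σ'_f = σ'_0 + Δσ = 54.438 + 88.849 = 143.29 kPa.
Normally consolidated clay, so the full stress increment lies on the virgin compression line:
S_c = C_c·H/(1+e₀)·log₁₀(σ'_f/σ'_0) = 0.37×7.8/(1+1.19)×log₁₀(143.29/54.438)
    = 1.3178 × 0.42031 = 0.5539 m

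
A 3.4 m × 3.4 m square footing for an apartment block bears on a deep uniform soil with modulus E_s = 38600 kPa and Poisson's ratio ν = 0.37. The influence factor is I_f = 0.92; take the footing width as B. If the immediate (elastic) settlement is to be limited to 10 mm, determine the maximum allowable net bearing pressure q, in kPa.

S_e = q·B·(1−ν²)/E_s · I_f  ⇒  q = S_e·E_s / (B·(1−ν²)·I_f).
q = 0.01 × 38600 / (3.4 × 0.8631 × 0.92) = 143 kPa

q ≈ 143 kPa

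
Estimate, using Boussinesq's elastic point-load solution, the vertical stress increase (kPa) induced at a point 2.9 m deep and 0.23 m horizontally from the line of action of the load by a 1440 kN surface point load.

Δσ_z ≈ 80.5 kPa

Boussinesq vertical stress below a point load on an elastic half-space:
Δσ_z = 3P/(2πz²) · [1 + (r/z)²]^(−5/2)
r/z = 0.23/2.9 = 0.07931; [1+(r/z)²]^(−5/2) = 0.98445.
Δσ_z = 3×1440/(2π×2.9²) × 0.98445 = 81.754 × 0.98445 = 80.48 kPa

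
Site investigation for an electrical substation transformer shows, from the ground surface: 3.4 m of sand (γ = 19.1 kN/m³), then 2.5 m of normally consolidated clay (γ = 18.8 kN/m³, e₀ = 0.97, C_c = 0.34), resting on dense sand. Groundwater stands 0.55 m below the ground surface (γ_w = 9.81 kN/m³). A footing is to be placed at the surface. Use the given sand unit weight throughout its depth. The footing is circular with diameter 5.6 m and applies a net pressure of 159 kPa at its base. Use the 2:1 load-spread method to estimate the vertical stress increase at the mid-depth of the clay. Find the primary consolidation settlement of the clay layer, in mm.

Mid-depth of clay below the ground surface: z = 3.4 + 2.5/2 = 4.65 m.
Total vertical stress at mid-clay: σ_v = 19.1×3.4 + 18.8×1.25 = 88.44 kPa.
Pore pressure: u = 9.81×(4.65 − 0.55) = 40.221 kPa.
Initial effective stress: σ'_0 = σ_v − u = 88.44 − 40.221 = 48.219 kPa.
Stress increase at mid-clay by the 2:1 spreading method:
Δσ ≈ qD²/(D+z)² = 159×5.6²/(5.6+4.65)² = 47.46 kPa
Final effective stress: σ'_f = σ'_0 + Δσ = 48.219 + 47.46 = 95.679 kPa.
Normally consolidated clay, so the full stress increment lies on the virgin compression line:
S_c = C_c·H/(1+e₀)·log₁₀(σ'_f/σ'_0) = 0.34×2.5/(1+0.97)×log₁₀(95.679/48.219)
    = 0.43147 × 0.2976 = 0.1284 m

S_c ≈ 128 mm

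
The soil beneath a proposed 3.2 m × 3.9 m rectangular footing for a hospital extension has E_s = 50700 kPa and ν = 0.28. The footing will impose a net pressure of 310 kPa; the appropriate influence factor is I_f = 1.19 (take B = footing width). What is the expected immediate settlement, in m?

Immediate (elastic) settlement: S_e = q·B·(1−ν²)/E_s · I_f.
S_e = 310 × 3.2 × (1 − 0.28²) / 50700 × 1.19
    = 310 × 3.2 × 0.9216 / 50700 × 1.19
    = 0.02146 m

S_e ≈ 0.0215 m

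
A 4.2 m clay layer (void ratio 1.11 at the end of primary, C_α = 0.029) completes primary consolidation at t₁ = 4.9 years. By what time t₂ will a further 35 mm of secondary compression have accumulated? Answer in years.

S_s = C_α·H/(1+e_p)·log₁₀(t₂/t₁) ⇒ log₁₀(t₂/t₁) = S_s·(1+e_p)/(C_α·H).
log₁₀(t₂/t₁) = 0.035 × (1+1.11) / (0.029×4.2) = 0.6063
t₂ = t₁ × 10^0.6063 = 4.9 × 4.039 = 19.79 years

t₂ ≈ 19.8 years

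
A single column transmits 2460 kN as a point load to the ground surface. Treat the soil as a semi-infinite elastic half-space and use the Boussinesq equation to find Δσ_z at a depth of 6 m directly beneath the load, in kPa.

Boussinesq vertical stress below a point load on an elastic half-space:
Δσ_z = 3P/(2πz²) · [1 + (r/z)²]^(−5/2)
r/z = 0/6 = 0; [1+(r/z)²]^(−5/2) = 1.
Δσ_z = 3×2460/(2π×6²) × 1 = 32.627 × 1 = 32.63 kPa

Δσ_z ≈ 32.6 kPa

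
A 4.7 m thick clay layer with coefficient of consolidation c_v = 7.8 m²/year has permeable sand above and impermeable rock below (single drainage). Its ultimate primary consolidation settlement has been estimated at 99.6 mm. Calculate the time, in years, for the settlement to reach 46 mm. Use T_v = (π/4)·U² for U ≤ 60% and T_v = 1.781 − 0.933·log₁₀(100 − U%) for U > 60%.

Drainage path length: H_d = H = 4.7 m (single drainage).
U = S(t)/S_ult = 46/99.6 = 0.4618.
U ≤ 60%: T_v = (π/4)·U² = (π/4)×0.46185² = 0.16753.
t = T_v·H_d²/c_v = 0.16753×4.7²/7.8 = 0.4745 years.

t ≈ 0.474 years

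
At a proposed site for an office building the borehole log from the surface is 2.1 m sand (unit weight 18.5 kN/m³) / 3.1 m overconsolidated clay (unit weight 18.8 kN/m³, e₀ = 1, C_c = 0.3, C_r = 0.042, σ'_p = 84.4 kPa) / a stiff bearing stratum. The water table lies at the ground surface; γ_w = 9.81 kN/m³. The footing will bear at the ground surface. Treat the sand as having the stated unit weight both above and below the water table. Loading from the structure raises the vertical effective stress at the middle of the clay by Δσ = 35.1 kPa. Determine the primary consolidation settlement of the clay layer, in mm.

S_c ≈ 20.8 mm

Mid-depth of clay below the ground surface: z = 2.1 + 3.1/2 = 3.65 m.
Total vertical stress at mid-clay: σ_v = 18.5×2.1 + 18.8×1.55 = 67.99 kPa.
Pore pressure: u = 9.81×(3.65 − 0) = 35.806 kPa.
Initial effective stress: σ'_0 = σ_v − u = 67.99 − 35.806 = 32.184 kPa.
Final effective stress: σ'_f = 32.184 + 35.1 = 67.284 kPa.
σ'_f = 67.284 ≤ σ'_p = 84.4 kPa, so the clay remains overconsolidated and only the recompression index applies:
S_c = C_r·H/(1+e₀)·log₁₀(σ'_f/σ'_0) = 0.042×3.1/2×log₁₀(67.284/32.184)
    = 0.0651 × 0.32027 = 0.02085 m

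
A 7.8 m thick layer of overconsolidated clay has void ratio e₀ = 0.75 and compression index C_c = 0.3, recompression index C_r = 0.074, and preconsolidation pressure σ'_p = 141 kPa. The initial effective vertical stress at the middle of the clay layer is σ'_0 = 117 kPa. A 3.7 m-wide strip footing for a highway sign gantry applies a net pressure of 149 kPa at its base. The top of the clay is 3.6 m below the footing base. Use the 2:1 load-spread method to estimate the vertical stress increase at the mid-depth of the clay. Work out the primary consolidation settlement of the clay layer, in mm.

S_c ≈ 122 mm

Mid-depth of clay below the footing base: z = 3.6 + 7.8/2 = 7.5 m.
Stress increase at mid-clay by the 2:1 spreading method:
Δσ = qB/(B+z) = 149×3.7/(3.7+7.5) = 49.223 kPa
Final effective stress: σ'_f = 117 + 49.223 = 166.22 kPa.
σ'_f = 166.22 > σ'_p = 141 kPa, so the stress path crosses the preconsolidation pressure — recompression up to σ'_p, then virgin compression beyond:
S_c = H/(1+e₀)·[C_r·log₁₀(σ'_p/σ'_0) + C_c·log₁₀(σ'_f/σ'_p)]
    = 7.8/1.75 × [0.074×log₁₀(141/117) + 0.3×log₁₀(166.22/141)]
    = 4.4571 × [0.0059965 + 0.021439] = 0.1223 m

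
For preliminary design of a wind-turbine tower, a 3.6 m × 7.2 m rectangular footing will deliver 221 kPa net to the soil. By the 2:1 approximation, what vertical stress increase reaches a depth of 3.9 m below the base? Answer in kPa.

By the 2:1 method the load spreads at 1 horizontal : 2 vertical, so at depth z the loaded area has grown by z in each plan dimension:
Δσ = qBL/((B+z)(L+z)) = 221×3.6×7.2/((3.6+3.9)(7.2+3.9)) = 68.809 kPa

Δσ_z ≈ 68.8 kPa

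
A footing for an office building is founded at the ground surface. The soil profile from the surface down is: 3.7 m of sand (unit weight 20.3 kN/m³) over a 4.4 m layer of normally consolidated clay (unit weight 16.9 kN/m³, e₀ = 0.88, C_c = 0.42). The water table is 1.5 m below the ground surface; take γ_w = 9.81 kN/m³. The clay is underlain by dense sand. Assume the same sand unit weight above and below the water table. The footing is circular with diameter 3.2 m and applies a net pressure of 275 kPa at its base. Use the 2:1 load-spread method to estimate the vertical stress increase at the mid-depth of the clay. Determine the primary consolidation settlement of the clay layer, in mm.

S_c ≈ 171 mm

Mid-depth of clay below the ground surface: z = 3.7 + 4.4/2 = 5.9 m.
Total vertical stress at mid-clay: σ_v = 20.3×3.7 + 16.9×2.2 = 112.29 kPa.
Pore pressure: u = 9.81×(5.9 − 1.5) = 43.164 kPa.
Initial effective stress: σ'_0 = σ_v − u = 112.29 − 43.164 = 69.126 kPa.
Stress increase at mid-clay by the 2:1 spreading method:
Δσ ≈ qD²/(D+z)² = 275×3.2²/(3.2+5.9)² = 34.006 kPa
Final effective stress: σ'_f = σ'_0 + Δσ = 69.126 + 34.006 = 103.13 kPa.
Normally consolidated clay, so the full stress increment lies on the virgin compression line:
S_c = C_c·H/(1+e₀)·log₁₀(σ'_f/σ'_0) = 0.42×4.4/(1+0.88)×log₁₀(103.13/69.126)
    = 0.98298 × 0.17374 = 0.1708 m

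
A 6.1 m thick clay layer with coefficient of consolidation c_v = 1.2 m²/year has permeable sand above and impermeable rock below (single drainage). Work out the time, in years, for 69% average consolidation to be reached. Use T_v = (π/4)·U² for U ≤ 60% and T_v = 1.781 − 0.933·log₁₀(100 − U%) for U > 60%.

t ≈ 12.1 years

Drainage path length: H_d = H = 6.1 m (single drainage).
U > 60%: T_v = 1.781 − 0.933·log₁₀(100 − 69) = 0.38956.
t = T_v·H_d²/c_v = 0.38956×6.1²/1.2 = 12.08 years.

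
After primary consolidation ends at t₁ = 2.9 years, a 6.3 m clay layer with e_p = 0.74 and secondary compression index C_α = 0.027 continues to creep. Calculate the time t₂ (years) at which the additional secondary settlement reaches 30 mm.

S_s = C_α·H/(1+e_p)·log₁₀(t₂/t₁) ⇒ log₁₀(t₂/t₁) = S_s·(1+e_p)/(C_α·H).
log₁₀(t₂/t₁) = 0.03 × (1+0.74) / (0.027×6.3) = 0.3069
t₂ = t₁ × 10^0.3069 = 2.9 × 2.027 = 5.879 years

t₂ ≈ 5.88 years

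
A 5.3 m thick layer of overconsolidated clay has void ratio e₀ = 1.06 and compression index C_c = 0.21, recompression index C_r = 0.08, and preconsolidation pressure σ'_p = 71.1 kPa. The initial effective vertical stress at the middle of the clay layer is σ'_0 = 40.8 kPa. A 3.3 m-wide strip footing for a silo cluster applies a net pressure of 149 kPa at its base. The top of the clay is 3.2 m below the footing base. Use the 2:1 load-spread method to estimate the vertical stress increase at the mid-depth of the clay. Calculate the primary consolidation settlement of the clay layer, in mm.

S_c ≈ 117 mm

Mid-depth of clay below the footing base: z = 3.2 + 5.3/2 = 5.85 m.
Stress increase at mid-clay by the 2:1 spreading method:
Δσ = qB/(B+z) = 149×3.3/(3.3+5.85) = 53.738 kPa
Final effective stress: σ'_f = 40.8 + 53.738 = 94.538 kPa.
σ'_f = 94.538 > σ'_p = 71.1 kPa, so the stress path crosses the preconsolidation pressure — recompression up to σ'_p, then virgin compression beyond:
S_c = H/(1+e₀)·[C_r·log₁₀(σ'_p/σ'_0) + C_c·log₁₀(σ'_f/σ'_p)]
    = 5.3/2.06 × [0.08×log₁₀(71.1/40.8) + 0.21×log₁₀(94.538/71.1)]
    = 2.5728 × [0.019297 + 0.025985] = 0.1165 m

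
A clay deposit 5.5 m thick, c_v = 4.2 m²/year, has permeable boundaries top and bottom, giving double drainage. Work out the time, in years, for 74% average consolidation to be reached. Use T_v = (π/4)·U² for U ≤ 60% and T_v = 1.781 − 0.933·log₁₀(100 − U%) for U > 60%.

t ≈ 0.83 years

Drainage path length: H_d = H/2 = 2.75 m (double drainage).
U > 60%: T_v = 1.781 − 0.933·log₁₀(100 − 74) = 0.46083.
t = T_v·H_d²/c_v = 0.46083×2.75²/4.2 = 0.8298 years.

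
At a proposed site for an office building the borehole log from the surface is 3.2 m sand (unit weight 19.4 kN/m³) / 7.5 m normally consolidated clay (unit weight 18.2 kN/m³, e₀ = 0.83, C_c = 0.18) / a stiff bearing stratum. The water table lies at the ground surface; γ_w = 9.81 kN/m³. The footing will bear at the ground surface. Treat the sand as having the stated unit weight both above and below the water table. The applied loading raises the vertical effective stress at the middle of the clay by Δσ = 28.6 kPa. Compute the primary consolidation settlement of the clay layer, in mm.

S_c ≈ 121 mm

Mid-depth of clay below the ground surface: z = 3.2 + 7.5/2 = 6.95 m.
Total vertical stress at mid-clay: σ_v = 19.4×3.2 + 18.2×3.75 = 130.33 kPa.
Pore pressure: u = 9.81×(6.95 − 0) = 68.18 kPa.
Initial effective stress: σ'_0 = σ_v − u = 130.33 − 68.18 = 62.15 kPa.
Final effective stress: σ'_f = σ'_0 + Δσ = 62.15 + 28.6 = 90.75 kPa.
Normally consolidated clay, so the full stress increment lies on the virgin compression line:
S_c = C_c·H/(1+e₀)·log₁₀(σ'_f/σ'_0) = 0.18×7.5/(1+0.83)×log₁₀(90.75/62.15)
    = 0.7377 × 0.16441 = 0.1213 m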